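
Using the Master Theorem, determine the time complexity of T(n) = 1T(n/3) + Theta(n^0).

Master Theorem for T(n) = 1T(n/3) + O(n^0):

a = 1, b = 3, c = 0
log_b(a) = log_3(1) = 0.0000

Case 2: c = 0 = log_3(1) = 0.0000
T(n) = O(n^0 log n) = O(log n)

For T(n) = 1T(n/3) + O(n^0): log_3(1) = 0.0000. This is Case 2 of the Master Theorem (c = log_b(a), equal work at all levels), giving O(log n).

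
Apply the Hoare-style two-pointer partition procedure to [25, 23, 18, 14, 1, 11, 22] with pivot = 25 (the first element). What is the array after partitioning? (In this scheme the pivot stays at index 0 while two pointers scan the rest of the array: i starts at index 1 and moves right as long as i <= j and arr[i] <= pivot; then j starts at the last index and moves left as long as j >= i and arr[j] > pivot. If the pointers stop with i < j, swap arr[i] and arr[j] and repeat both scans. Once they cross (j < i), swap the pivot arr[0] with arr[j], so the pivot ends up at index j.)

Hoare-style two-pointer partition with pivot = 25:

Initial array: [25, 23, 18, 14, 1, 11, 22]

Pointers start at i = 1, j = 6.
i ends at 7, j ends at 6: the pointers have crossed (j < i), so scanning stops.

Swap pivot arr[0] with arr[6] to place pivot at position 6: [22, 23, 18, 14, 1, 11, 25]
Pivot position: 6

After partitioning with pivot 25, the array becomes [22, 23, 18, 14, 1, 11, 25]. The pivot is placed at index 6. All elements to the left of the pivot are <= 25, and all elements to the right are > 25.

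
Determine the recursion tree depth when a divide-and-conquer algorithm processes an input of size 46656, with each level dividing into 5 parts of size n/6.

For divide and conquer with division factor 6:

Problem sizes at each level:
Level 0: 46656
Level 1: 7776
Level 2: 1296
Level 3: 216
Level 4: 36
Level 5: 6
Level 6: 1

The root is level 0 and the size-1 base case is level 6 (the tree spans levels 0 through 6, i.e. 7 levels counting the root), so the depth is the number of divisions: log_6(46656) = 6

The recursion tree depth is log_6(46656) = 6. At each level, the problem size is divided by 6, so it takes 6 divisions to reduce to a base case of size 1. The algorithm makes 5 recursive calls at each level.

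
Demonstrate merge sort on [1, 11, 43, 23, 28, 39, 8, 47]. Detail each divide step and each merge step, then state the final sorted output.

Merge sort trace:

Split: [1, 11, 43, 23, 28, 39, 8, 47] -> [1, 11, 43, 23] and [28, 39, 8, 47]
  Split: [1, 11, 43, 23] -> [1, 11] and [43, 23]
    Split: [1, 11] -> [1] and [11]
    Merge: [1] + [11] -> [1, 11]
    Split: [43, 23] -> [43] and [23]
    Merge: [43] + [23] -> [23, 43]
  Merge: [1, 11] + [23, 43] -> [1, 11, 23, 43]
  Split: [28, 39, 8, 47] -> [28, 39] and [8, 47]
    Split: [28, 39] -> [28] and [39]
    Merge: [28] + [39] -> [28, 39]
    Split: [8, 47] -> [8] and [47]
    Merge: [8] + [47] -> [8, 47]
  Merge: [28, 39] + [8, 47] -> [8, 28, 39, 47]
Merge: [1, 11, 23, 43] + [8, 28, 39, 47] -> [1, 8, 11, 23, 28, 39, 43, 47]

Final sorted array: [1, 8, 11, 23, 28, 39, 43, 47]

The merge sort proceeds by recursively splitting the array and merging sorted halves.
After all merges, the sorted array is [1, 8, 11, 23, 28, 39, 43, 47].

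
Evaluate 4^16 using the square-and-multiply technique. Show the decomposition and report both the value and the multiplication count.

Computing 4^16 by squaring (build up from 4^1; each line after the first costs one multiplication):

4^1 = 4
4^2 = (4^1)^2 = 4^2 = 16
4^4 = (4^2)^2 = 16^2 = 256
4^8 = (4^4)^2 = 256^2 = 65536
4^16 = (4^8)^2 = 65536^2 = 4294967296

Result: 4294967296
Multiplications needed: 4 (4 lines after 4^1)

4^16 = 4294967296. Using exponentiation by squaring, this requires 4 multiplications. The key idea: if the exponent is even, square the half-power; if odd, multiply by the base once.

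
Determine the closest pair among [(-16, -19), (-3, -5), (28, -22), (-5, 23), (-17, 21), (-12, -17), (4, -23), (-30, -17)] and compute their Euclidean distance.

Computing all pairwise distances among 8 points:

d((-16, -19), (-3, -5)) = 19.105
d((-16, -19), (28, -22)) = 44.1022
d((-16, -19), (-5, 23)) = 43.4166
d((-16, -19), (-17, 21)) = 40.0125
d((-16, -19), (-12, -17)) = 4.4721 <-- minimum
d((-16, -19), (4, -23)) = 20.3961
d((-16, -19), (-30, -17)) = 14.1421
d((-3, -5), (28, -22)) = 35.3553
d((-3, -5), (-5, 23)) = 28.0713
d((-3, -5), (-17, 21)) = 29.5296
d((-3, -5), (-12, -17)) = 15.0
d((-3, -5), (4, -23)) = 19.3132
d((-3, -5), (-30, -17)) = 29.5466
d((28, -22), (-5, 23)) = 55.8032
d((28, -22), (-17, 21)) = 62.2415
d((28, -22), (-12, -17)) = 40.3113
d((28, -22), (4, -23)) = 24.0208
d((28, -22), (-30, -17)) = 58.2151
d((-5, 23), (-17, 21)) = 12.1655
d((-5, 23), (-12, -17)) = 40.6079
d((-5, 23), (4, -23)) = 46.8722
d((-5, 23), (-30, -17)) = 47.1699
d((-17, 21), (-12, -17)) = 38.3275
d((-17, 21), (4, -23)) = 48.7545
d((-17, 21), (-30, -17)) = 40.1622
d((-12, -17), (4, -23)) = 17.088
d((-12, -17), (-30, -17)) = 18.0
d((4, -23), (-30, -17)) = 34.5254

Closest pair: (-16, -19) and (-12, -17) with distance 4.4721

The closest pair is (-16, -19) and (-12, -17) with Euclidean distance 4.4721. For 8 points, brute-force pairwise comparison is shown above. For large n, the divide-and-conquer algorithm (sort by x, recurse on halves, check the dividing strip) achieves O(n log n).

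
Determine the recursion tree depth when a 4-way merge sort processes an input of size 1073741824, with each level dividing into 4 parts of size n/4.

For divide and conquer with division factor 4:

Problem sizes at each level:
Level 0: 1073741824
Level 1: 268435456
Level 2: 67108864
Level 3: 16777216
Level 4: 4194304
Level 5: 1048576
Level 6: 262144
Level 7: 65536
Level 8: 16384
Level 9: 4096
Level 10: 1024
Level 11: 256
Level 12: 64
Level 13: 16
Level 14: 4
Level 15: 1

The root is level 0 and the size-1 base case is level 15 (the tree spans levels 0 through 15, i.e. 16 levels counting the root), so the depth is the number of divisions: log_4(1073741824) = 15

The recursion tree depth is log_4(1073741824) = 15. At each level, the problem size is divided by 4, so it takes 15 divisions to reduce to a base case of size 1. The algorithm makes 4 recursive calls at each level.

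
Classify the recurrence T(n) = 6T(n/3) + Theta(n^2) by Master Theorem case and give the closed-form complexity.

Master Theorem for T(n) = 6T(n/3) + O(n^2):

a = 6, b = 3, c = 2
log_b(a) = log_3(6) = 1.6309

Case 3: c = 2 > log_3(6) = 1.6309
T(n) = O(n^2) = O(n^2)

For T(n) = 6T(n/3) + O(n^2): log_3(6) = 1.6309. This is Case 3 of the Master Theorem (c > log_b(a), work dominated by root), giving O(n^2).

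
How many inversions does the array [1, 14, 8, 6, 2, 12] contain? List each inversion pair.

Finding inversions in [1, 14, 8, 6, 2, 12]:

(1, 2): arr[1]=14 > arr[2]=8
(1, 3): arr[1]=14 > arr[3]=6
(1, 4): arr[1]=14 > arr[4]=2
(1, 5): arr[1]=14 > arr[5]=12
(2, 3): arr[2]=8 > arr[3]=6
(2, 4): arr[2]=8 > arr[4]=2
(3, 4): arr[3]=6 > arr[4]=2

Total inversions: 7

The array has 7 inversion(s): (1,2), (1,3), (1,4), (1,5), (2,3), (2,4), (3,4). Each pair (i,j) satisfies i < j and arr[i] > arr[j].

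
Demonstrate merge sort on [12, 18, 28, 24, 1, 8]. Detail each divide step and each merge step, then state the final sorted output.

Merge sort trace:

Split: [12, 18, 28, 24, 1, 8] -> [12, 18, 28] and [24, 1, 8]
  Split: [12, 18, 28] -> [12] and [18, 28]
    Split: [18, 28] -> [18] and [28]
    Merge: [18] + [28] -> [18, 28]
  Merge: [12] + [18, 28] -> [12, 18, 28]
  Split: [24, 1, 8] -> [24] and [1, 8]
    Split: [1, 8] -> [1] and [8]
    Merge: [1] + [8] -> [1, 8]
  Merge: [24] + [1, 8] -> [1, 8, 24]
Merge: [12, 18, 28] + [1, 8, 24] -> [1, 8, 12, 18, 24, 28]

Final sorted array: [1, 8, 12, 18, 24, 28]

The merge sort proceeds by recursively splitting the array and merging sorted halves.
After all merges, the sorted array is [1, 8, 12, 18, 24, 28].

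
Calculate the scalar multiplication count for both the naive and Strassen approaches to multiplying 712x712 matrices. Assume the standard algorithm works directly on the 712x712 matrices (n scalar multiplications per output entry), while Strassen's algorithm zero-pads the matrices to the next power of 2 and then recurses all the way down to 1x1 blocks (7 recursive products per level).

Matrix multiplication for 712x712 matrices:

Strassen's algorithm requires power-of-2 dimensions. Pad 712x712 to 1024x1024 (next power of 2).

Standard algorithm: 712^3 = 360944128 multiplications
Strassen's algorithm: 7^(log2(1024)) = 7^10 = 282475249 multiplications
Savings: 360944128 - 282475249 = 78468879 multiplications

Standard: 360944128 multiplications (712^3). Strassen: 282475249 multiplications (7^10, after padding to 1024x1024). Strassen reduces 8 recursive multiplications to 7 at each level.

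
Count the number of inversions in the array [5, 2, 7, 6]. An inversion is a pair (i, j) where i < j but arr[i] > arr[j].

Finding inversions in [5, 2, 7, 6]:

(0, 1): arr[0]=5 > arr[1]=2
(2, 3): arr[2]=7 > arr[3]=6

Total inversions: 2

The array has 2 inversion(s): (0,1), (2,3). Each pair (i,j) satisfies i < j and arr[i] > arr[j].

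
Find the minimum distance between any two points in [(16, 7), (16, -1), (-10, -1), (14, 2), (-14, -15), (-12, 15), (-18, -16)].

Computing all pairwise distances among 7 points:

d((16, 7), (16, -1)) = 8.0
d((16, 7), (-10, -1)) = 27.2029
d((16, 7), (14, 2)) = 5.3852
d((16, 7), (-14, -15)) = 37.2022
d((16, 7), (-12, 15)) = 29.1204
d((16, 7), (-18, -16)) = 41.0488
d((16, -1), (-10, -1)) = 26.0
d((16, -1), (14, 2)) = 3.6056 <-- minimum
d((16, -1), (-14, -15)) = 33.1059
d((16, -1), (-12, 15)) = 32.249
d((16, -1), (-18, -16)) = 37.1618
d((-10, -1), (14, 2)) = 24.1868
d((-10, -1), (-14, -15)) = 14.5602
d((-10, -1), (-12, 15)) = 16.1245
d((-10, -1), (-18, -16)) = 17.0
d((14, 2), (-14, -15)) = 32.7567
d((14, 2), (-12, 15)) = 29.0689
d((14, 2), (-18, -16)) = 36.7151
d((-14, -15), (-12, 15)) = 30.0666
d((-14, -15), (-18, -16)) = 4.1231
d((-12, 15), (-18, -16)) = 31.5753

Closest pair: (16, -1) and (14, 2) with distance 3.6056

The closest pair is (16, -1) and (14, 2) with Euclidean distance 3.6056. For 7 points, brute-force pairwise comparison is shown above. For large n, the divide-and-conquer algorithm (sort by x, recurse on halves, check the dividing strip) achieves O(n log n).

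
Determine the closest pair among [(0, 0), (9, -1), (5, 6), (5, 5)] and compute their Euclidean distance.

Computing all pairwise distances among 4 points:

d((0, 0), (9, -1)) = 9.0554
d((0, 0), (5, 6)) = 7.8102
d((0, 0), (5, 5)) = 7.0711
d((9, -1), (5, 6)) = 8.0623
d((9, -1), (5, 5)) = 7.2111
d((5, 6), (5, 5)) = 1.0 <-- minimum

Closest pair: (5, 6) and (5, 5) with distance 1.0

The closest pair is (5, 6) and (5, 5) with Euclidean distance 1.0. For 4 points, brute-force pairwise comparison is shown above. For large n, the divide-and-conquer algorithm (sort by x, recurse on halves, check the dividing strip) achieves O(n log n).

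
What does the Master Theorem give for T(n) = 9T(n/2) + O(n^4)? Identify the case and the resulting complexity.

Master Theorem for T(n) = 9T(n/2) + O(n^4):

a = 9, b = 2, c = 4
log_b(a) = log_2(9) = 3.1699

Case 3: c = 4 > log_2(9) = 3.1699
T(n) = O(n^4) = O(n^4)

For T(n) = 9T(n/2) + O(n^4): log_2(9) = 3.1699. This is Case 3 of the Master Theorem (c > log_b(a), work dominated by root), giving O(n^4).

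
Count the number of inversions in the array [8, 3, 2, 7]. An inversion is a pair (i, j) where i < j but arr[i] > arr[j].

Finding inversions in [8, 3, 2, 7]:

(0, 1): arr[0]=8 > arr[1]=3
(0, 2): arr[0]=8 > arr[2]=2
(0, 3): arr[0]=8 > arr[3]=7
(1, 2): arr[1]=3 > arr[2]=2

Total inversions: 4

The array has 4 inversion(s): (0,1), (0,2), (0,3), (1,2). Each pair (i,j) satisfies i < j and arr[i] > arr[j].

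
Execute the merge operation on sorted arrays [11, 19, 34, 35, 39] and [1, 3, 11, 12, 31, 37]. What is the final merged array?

Merging process:

Compare 11 vs 1: take 1 from right. Merged: [1]
Compare 11 vs 3: take 3 from right. Merged: [1, 3]
Compare 11 vs 11: take 11 from left. Merged: [1, 3, 11]
Compare 19 vs 11: take 11 from right. Merged: [1, 3, 11, 11]
Compare 19 vs 12: take 12 from right. Merged: [1, 3, 11, 11, 12]
Compare 19 vs 31: take 19 from left. Merged: [1, 3, 11, 11, 12, 19]
Compare 34 vs 31: take 31 from right. Merged: [1, 3, 11, 11, 12, 19, 31]
Compare 34 vs 37: take 34 from left. Merged: [1, 3, 11, 11, 12, 19, 31, 34]
Compare 35 vs 37: take 35 from left. Merged: [1, 3, 11, 11, 12, 19, 31, 34, 35]
Compare 39 vs 37: take 37 from right. Merged: [1, 3, 11, 11, 12, 19, 31, 34, 35, 37]
Append remaining from left: [39]. Merged: [1, 3, 11, 11, 12, 19, 31, 34, 35, 37, 39]

Final merged array: [1, 3, 11, 11, 12, 19, 31, 34, 35, 37, 39]
Total comparisons: 10

The merged array is [1, 3, 11, 11, 12, 19, 31, 34, 35, 37, 39], requiring 10 comparisons. The merge step runs in O(n) time where n is the total number of elements.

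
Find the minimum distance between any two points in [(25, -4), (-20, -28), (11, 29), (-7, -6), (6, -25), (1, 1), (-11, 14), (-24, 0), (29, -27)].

Computing all pairwise distances among 9 points:

d((25, -4), (-20, -28)) = 51.0
d((25, -4), (11, 29)) = 35.8469
d((25, -4), (-7, -6)) = 32.0624
d((25, -4), (6, -25)) = 28.3196
d((25, -4), (1, 1)) = 24.5153
d((25, -4), (-11, 14)) = 40.2492
d((25, -4), (-24, 0)) = 49.163
d((25, -4), (29, -27)) = 23.3452
d((-20, -28), (11, 29)) = 64.8845
d((-20, -28), (-7, -6)) = 25.5539
d((-20, -28), (6, -25)) = 26.1725
d((-20, -28), (1, 1)) = 35.805
d((-20, -28), (-11, 14)) = 42.9535
d((-20, -28), (-24, 0)) = 28.2843
d((-20, -28), (29, -27)) = 49.0102
d((11, 29), (-7, -6)) = 39.3573
d((11, 29), (6, -25)) = 54.231
d((11, 29), (1, 1)) = 29.7321
d((11, 29), (-11, 14)) = 26.6271
d((11, 29), (-24, 0)) = 45.4533
d((11, 29), (29, -27)) = 58.8218
d((-7, -6), (6, -25)) = 23.0217
d((-7, -6), (1, 1)) = 10.6301 <-- minimum
d((-7, -6), (-11, 14)) = 20.3961
d((-7, -6), (-24, 0)) = 18.0278
d((-7, -6), (29, -27)) = 41.6773
d((6, -25), (1, 1)) = 26.4764
d((6, -25), (-11, 14)) = 42.5441
d((6, -25), (-24, 0)) = 39.0512
d((6, -25), (29, -27)) = 23.0868
d((1, 1), (-11, 14)) = 17.6918
d((1, 1), (-24, 0)) = 25.02
d((1, 1), (29, -27)) = 39.598
d((-11, 14), (-24, 0)) = 19.105
d((-11, 14), (29, -27)) = 57.28
d((-24, 0), (29, -27)) = 59.4811

Closest pair: (-7, -6) and (1, 1) with distance 10.6301

The closest pair is (-7, -6) and (1, 1) with Euclidean distance 10.6301. For 9 points, brute-force pairwise comparison is shown above. For large n, the divide-and-conquer algorithm (sort by x, recurse on halves, check the dividing strip) achieves O(n log n).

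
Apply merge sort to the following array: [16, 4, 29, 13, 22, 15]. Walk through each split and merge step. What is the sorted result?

Merge sort trace:

Split: [16, 4, 29, 13, 22, 15] -> [16, 4, 29] and [13, 22, 15]
  Split: [16, 4, 29] -> [16] and [4, 29]
    Split: [4, 29] -> [4] and [29]
    Merge: [4] + [29] -> [4, 29]
  Merge: [16] + [4, 29] -> [4, 16, 29]
  Split: [13, 22, 15] -> [13] and [22, 15]
    Split: [22, 15] -> [22] and [15]
    Merge: [22] + [15] -> [15, 22]
  Merge: [13] + [15, 22] -> [13, 15, 22]
Merge: [4, 16, 29] + [13, 15, 22] -> [4, 13, 15, 16, 22, 29]

Final sorted array: [4, 13, 15, 16, 22, 29]

The merge sort proceeds by recursively splitting the array and merging sorted halves.
After all merges, the sorted array is [4, 13, 15, 16, 22, 29].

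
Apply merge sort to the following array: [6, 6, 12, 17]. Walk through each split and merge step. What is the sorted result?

Merge sort trace:

Split: [6, 6, 12, 17] -> [6, 6] and [12, 17]
  Split: [6, 6] -> [6] and [6]
  Merge: [6] + [6] -> [6, 6]
  Split: [12, 17] -> [12] and [17]
  Merge: [12] + [17] -> [12, 17]
Merge: [6, 6] + [12, 17] -> [6, 6, 12, 17]

Final sorted array: [6, 6, 12, 17]

The merge sort proceeds by recursively splitting the array and merging sorted halves.
After all merges, the sorted array is [6, 6, 12, 17].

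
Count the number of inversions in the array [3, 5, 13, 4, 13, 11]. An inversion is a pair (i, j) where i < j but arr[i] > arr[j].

Finding inversions in [3, 5, 13, 4, 13, 11]:

(1, 3): arr[1]=5 > arr[3]=4
(2, 3): arr[2]=13 > arr[3]=4
(2, 5): arr[2]=13 > arr[5]=11
(4, 5): arr[4]=13 > arr[5]=11

Total inversions: 4

The array has 4 inversion(s): (1,3), (2,3), (2,5), (4,5). Each pair (i,j) satisfies i < j and arr[i] > arr[j].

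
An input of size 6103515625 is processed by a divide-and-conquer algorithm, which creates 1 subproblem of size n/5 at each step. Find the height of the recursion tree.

For divide and conquer with division factor 5:

Problem sizes at each level:
Level 0: 6103515625
Level 1: 1220703125
Level 2: 244140625
Level 3: 48828125
Level 4: 9765625
Level 5: 1953125
Level 6: 390625
Level 7: 78125
Level 8: 15625
Level 9: 3125
Level 10: 625
Level 11: 125
Level 12: 25
Level 13: 5
Level 14: 1

The root is level 0 and the size-1 base case is level 14 (the tree spans levels 0 through 14, i.e. 15 levels counting the root), so the depth is the number of divisions: log_5(6103515625) = 14

The recursion tree depth is log_5(6103515625) = 14. At each level, the problem size is divided by 5, so it takes 14 divisions to reduce to a base case of size 1. The algorithm makes 1 recursive call at each level.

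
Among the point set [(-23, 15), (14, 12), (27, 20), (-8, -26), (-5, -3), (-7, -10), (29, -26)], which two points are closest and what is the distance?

Computing all pairwise distances among 7 points:

d((-23, 15), (14, 12)) = 37.1214
d((-23, 15), (27, 20)) = 50.2494
d((-23, 15), (-8, -26)) = 43.6578
d((-23, 15), (-5, -3)) = 25.4558
d((-23, 15), (-7, -10)) = 29.6816
d((-23, 15), (29, -26)) = 66.2193
d((14, 12), (27, 20)) = 15.2643
d((14, 12), (-8, -26)) = 43.909
d((14, 12), (-5, -3)) = 24.2074
d((14, 12), (-7, -10)) = 30.4138
d((14, 12), (29, -26)) = 40.8534
d((27, 20), (-8, -26)) = 57.8014
d((27, 20), (-5, -3)) = 39.4081
d((27, 20), (-7, -10)) = 45.3431
d((27, 20), (29, -26)) = 46.0435
d((-8, -26), (-5, -3)) = 23.1948
d((-8, -26), (-7, -10)) = 16.0312
d((-8, -26), (29, -26)) = 37.0
d((-5, -3), (-7, -10)) = 7.2801 <-- minimum
d((-5, -3), (29, -26)) = 41.0488
d((-7, -10), (29, -26)) = 39.3954

Closest pair: (-5, -3) and (-7, -10) with distance 7.2801

The closest pair is (-5, -3) and (-7, -10) with Euclidean distance 7.2801. For 7 points, brute-force pairwise comparison is shown above. For large n, the divide-and-conquer algorithm (sort by x, recurse on halves, check the dividing strip) achieves O(n log n).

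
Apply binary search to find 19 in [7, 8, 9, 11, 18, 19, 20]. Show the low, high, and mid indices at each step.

Binary search for 19 in [7, 8, 9, 11, 18, 19, 20]:

lo=0, hi=6, mid=3, arr[mid]=11 -> 11 < 19, search right half
lo=4, hi=6, mid=5, arr[mid]=19 -> Found target at index 5!

Binary search finds 19 at index 5 after 2 comparisons. The search repeatedly halves the search space by comparing with the middle element.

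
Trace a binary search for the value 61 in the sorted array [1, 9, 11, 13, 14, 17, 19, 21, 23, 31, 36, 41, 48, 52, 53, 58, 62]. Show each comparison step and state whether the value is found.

Binary search for 61 in [1, 9, 11, 13, 14, 17, 19, 21, 23, 31, 36, 41, 48, 52, 53, 58, 62]:

lo=0, hi=16, mid=8, arr[mid]=23 -> 23 < 61, search right half
lo=9, hi=16, mid=12, arr[mid]=48 -> 48 < 61, search right half
lo=13, hi=16, mid=14, arr[mid]=53 -> 53 < 61, search right half
lo=15, hi=16, mid=15, arr[mid]=58 -> 58 < 61, search right half
lo=16, hi=16, mid=16, arr[mid]=62 -> 62 > 61, search left half
lo=16 > hi=15, target 61 not found

Binary search determines that 61 is not in the array after 5 comparisons. The search space was exhausted without finding the target.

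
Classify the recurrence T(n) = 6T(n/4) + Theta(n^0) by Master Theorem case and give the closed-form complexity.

Master Theorem for T(n) = 6T(n/4) + O(n^0):

a = 6, b = 4, c = 0
log_b(a) = log_4(6) = 1.2925

Case 1: c = 0 < log_4(6) = 1.2925
T(n) = O(n^(log_4 6))

For T(n) = 6T(n/4) + O(n^0): log_4(6) = 1.2925. This is Case 1 of the Master Theorem (c < log_b(a), work dominated by leaves), giving O(n^(log_4 6)).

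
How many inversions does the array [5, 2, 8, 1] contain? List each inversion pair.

Finding inversions in [5, 2, 8, 1]:

(0, 1): arr[0]=5 > arr[1]=2
(0, 3): arr[0]=5 > arr[3]=1
(1, 3): arr[1]=2 > arr[3]=1
(2, 3): arr[2]=8 > arr[3]=1

Total inversions: 4

The array has 4 inversion(s): (0,1), (0,3), (1,3), (2,3). Each pair (i,j) satisfies i < j and arr[i] > arr[j].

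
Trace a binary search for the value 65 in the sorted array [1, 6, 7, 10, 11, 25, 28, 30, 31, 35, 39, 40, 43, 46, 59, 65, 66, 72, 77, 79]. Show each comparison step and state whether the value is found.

Binary search for 65 in [1, 6, 7, 10, 11, 25, 28, 30, 31, 35, 39, 40, 43, 46, 59, 65, 66, 72, 77, 79]:

lo=0, hi=19, mid=9, arr[mid]=35 -> 35 < 65, search right half
lo=10, hi=19, mid=14, arr[mid]=59 -> 59 < 65, search right half
lo=15, hi=19, mid=17, arr[mid]=72 -> 72 > 65, search left half
lo=15, hi=16, mid=15, arr[mid]=65 -> Found target at index 15!

Binary search finds 65 at index 15 after 4 comparisons. The search repeatedly halves the search space by comparing with the middle element.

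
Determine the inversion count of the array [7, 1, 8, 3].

Finding inversions in [7, 1, 8, 3]:

(0, 1): arr[0]=7 > arr[1]=1
(0, 3): arr[0]=7 > arr[3]=3
(2, 3): arr[2]=8 > arr[3]=3

Total inversions: 3

The array has 3 inversion(s): (0,1), (0,3), (2,3). Each pair (i,j) satisfies i < j and arr[i] > arr[j].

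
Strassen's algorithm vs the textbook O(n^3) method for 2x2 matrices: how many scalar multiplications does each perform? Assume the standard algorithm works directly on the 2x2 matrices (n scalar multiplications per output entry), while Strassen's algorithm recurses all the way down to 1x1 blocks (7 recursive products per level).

Matrix multiplication for 2x2 matrices:

Standard algorithm: 2^3 = 8 multiplications
Strassen's algorithm: 7^(log2(2)) = 7^1 = 7 multiplications
Savings: 8 - 7 = 1 multiplications

Standard: 8 multiplications (2^3). Strassen: 7 multiplications (7^1). Strassen reduces 8 recursive multiplications to 7 at each level.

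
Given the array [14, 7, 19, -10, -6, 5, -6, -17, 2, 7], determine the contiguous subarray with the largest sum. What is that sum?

Using Kadane's algorithm on [14, 7, 19, -10, -6, 5, -6, -17, 2, 7]:

Scanning through the array:
Position 1 (value 7): max_ending_here = 21, max_so_far = 21
Position 2 (value 19): max_ending_here = 40, max_so_far = 40
Position 3 (value -10): max_ending_here = 30, max_so_far = 40
Position 4 (value -6): max_ending_here = 24, max_so_far = 40
Position 5 (value 5): max_ending_here = 29, max_so_far = 40
Position 6 (value -6): max_ending_here = 23, max_so_far = 40
Position 7 (value -17): max_ending_here = 6, max_so_far = 40
Position 8 (value 2): max_ending_here = 8, max_so_far = 40
Position 9 (value 7): max_ending_here = 15, max_so_far = 40

Maximum subarray: [14, 7, 19]
Maximum sum: 40

The maximum subarray is [14, 7, 19] with sum 40. This subarray runs from index 0 to index 2.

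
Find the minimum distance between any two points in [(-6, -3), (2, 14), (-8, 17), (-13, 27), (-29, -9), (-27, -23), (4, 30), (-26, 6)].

Computing all pairwise distances among 8 points:

d((-6, -3), (2, 14)) = 18.7883
d((-6, -3), (-8, 17)) = 20.0998
d((-6, -3), (-13, 27)) = 30.8058
d((-6, -3), (-29, -9)) = 23.7697
d((-6, -3), (-27, -23)) = 29.0
d((-6, -3), (4, 30)) = 34.4819
d((-6, -3), (-26, 6)) = 21.9317
d((2, 14), (-8, 17)) = 10.4403 <-- minimum
d((2, 14), (-13, 27)) = 19.8494
d((2, 14), (-29, -9)) = 38.6005
d((2, 14), (-27, -23)) = 47.0106
d((2, 14), (4, 30)) = 16.1245
d((2, 14), (-26, 6)) = 29.1204
d((-8, 17), (-13, 27)) = 11.1803
d((-8, 17), (-29, -9)) = 33.4215
d((-8, 17), (-27, -23)) = 44.2832
d((-8, 17), (4, 30)) = 17.6918
d((-8, 17), (-26, 6)) = 21.095
d((-13, 27), (-29, -9)) = 39.3954
d((-13, 27), (-27, -23)) = 51.923
d((-13, 27), (4, 30)) = 17.2627
d((-13, 27), (-26, 6)) = 24.6982
d((-29, -9), (-27, -23)) = 14.1421
d((-29, -9), (4, 30)) = 51.0882
d((-29, -9), (-26, 6)) = 15.2971
d((-27, -23), (4, 30)) = 61.4003
d((-27, -23), (-26, 6)) = 29.0172
d((4, 30), (-26, 6)) = 38.4187

Closest pair: (2, 14) and (-8, 17) with distance 10.4403

The closest pair is (2, 14) and (-8, 17) with Euclidean distance 10.4403. For 8 points, brute-force pairwise comparison is shown above. For large n, the divide-and-conquer algorithm (sort by x, recurse on halves, check the dividing strip) achieves O(n log n).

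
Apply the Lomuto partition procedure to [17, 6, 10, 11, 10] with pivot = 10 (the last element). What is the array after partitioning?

Lomuto partition with pivot = 10:

Initial array: [17, 6, 10, 11, 10]

arr[0]=17 > 10: no swap
arr[1]=6 <= 10: swap with position 0, array becomes [6, 17, 10, 11, 10]
arr[2]=10 <= 10: swap with position 1, array becomes [6, 10, 17, 11, 10]
arr[3]=11 > 10: no swap

Place pivot at position 2: [6, 10, 10, 11, 17]
Pivot position: 2

After partitioning with pivot 10, the array becomes [6, 10, 10, 11, 17]. The pivot is placed at index 2. All elements to the left of the pivot are <= 10, and all elements to the right are > 10.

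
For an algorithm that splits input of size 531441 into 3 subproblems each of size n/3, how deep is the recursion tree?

For divide and conquer with division factor 3:

Problem sizes at each level:
Level 0: 531441
Level 1: 177147
Level 2: 59049
Level 3: 19683
Level 4: 6561
Level 5: 2187
Level 6: 729
Level 7: 243
Level 8: 81
Level 9: 27
Level 10: 9
Level 11: 3
Level 12: 1

The root is level 0 and the size-1 base case is level 12 (the tree spans levels 0 through 12, i.e. 13 levels counting the root), so the depth is the number of divisions: log_3(531441) = 12

The recursion tree depth is log_3(531441) = 12. At each level, the problem size is divided by 3, so it takes 12 divisions to reduce to a base case of size 1. The algorithm makes 3 recursive calls at each level.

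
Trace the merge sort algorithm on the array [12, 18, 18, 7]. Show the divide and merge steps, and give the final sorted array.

Merge sort trace:

Split: [12, 18, 18, 7] -> [12, 18] and [18, 7]
  Split: [12, 18] -> [12] and [18]
  Merge: [12] + [18] -> [12, 18]
  Split: [18, 7] -> [18] and [7]
  Merge: [18] + [7] -> [7, 18]
Merge: [12, 18] + [7, 18] -> [7, 12, 18, 18]

Final sorted array: [7, 12, 18, 18]

The merge sort proceeds by recursively splitting the array and merging sorted halves.
After all merges, the sorted array is [7, 12, 18, 18].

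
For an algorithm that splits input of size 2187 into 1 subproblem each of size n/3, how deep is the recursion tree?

For divide and conquer with division factor 3:

Problem sizes at each level:
Level 0: 2187
Level 1: 729
Level 2: 243
Level 3: 81
Level 4: 27
Level 5: 9
Level 6: 3
Level 7: 1

The root is level 0 and the size-1 base case is level 7 (the tree spans levels 0 through 7, i.e. 8 levels counting the root), so the depth is the number of divisions: log_3(2187) = 7

The recursion tree depth is log_3(2187) = 7. At each level, the problem size is divided by 3, so it takes 7 divisions to reduce to a base case of size 1. The algorithm makes 1 recursive call at each level.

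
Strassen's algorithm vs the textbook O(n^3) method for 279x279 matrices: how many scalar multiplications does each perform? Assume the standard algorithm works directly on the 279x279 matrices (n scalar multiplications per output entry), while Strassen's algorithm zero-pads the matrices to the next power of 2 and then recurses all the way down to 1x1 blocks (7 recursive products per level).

Matrix multiplication for 279x279 matrices:

Strassen's algorithm requires power-of-2 dimensions. Pad 279x279 to 512x512 (next power of 2).

Standard algorithm: 279^3 = 21717639 multiplications
Strassen's algorithm: 7^(log2(512)) = 7^9 = 40353607 multiplications
Difference: 21717639 - 40353607 = -18635968 (Strassen uses MORE here due to padding overhead — for small or just-over-power-of-2 n, padding can outweigh the per-level savings)

Standard: 21717639 multiplications (279^3). Strassen: 40353607 multiplications (7^9, after padding to 512x512). Strassen reduces 8 recursive multiplications to 7 at each level.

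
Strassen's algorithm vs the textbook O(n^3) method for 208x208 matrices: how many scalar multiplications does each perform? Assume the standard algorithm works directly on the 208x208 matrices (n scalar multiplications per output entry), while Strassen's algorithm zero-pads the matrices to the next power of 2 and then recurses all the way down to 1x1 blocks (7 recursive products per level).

Matrix multiplication for 208x208 matrices:

Strassen's algorithm requires power-of-2 dimensions. Pad 208x208 to 256x256 (next power of 2).

Standard algorithm: 208^3 = 8998912 multiplications
Strassen's algorithm: 7^(log2(256)) = 7^8 = 5764801 multiplications
Savings: 8998912 - 5764801 = 3234111 multiplications

Standard: 8998912 multiplications (208^3). Strassen: 5764801 multiplications (7^8, after padding to 256x256). Strassen reduces 8 recursive multiplications to 7 at each level.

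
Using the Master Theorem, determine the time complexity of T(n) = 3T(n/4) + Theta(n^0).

Master Theorem for T(n) = 3T(n/4) + O(n^0):

a = 3, b = 4, c = 0
log_b(a) = log_4(3) = 0.7925

Case 1: c = 0 < log_4(3) = 0.7925
T(n) = O(n^(log_4 3))

For T(n) = 3T(n/4) + O(n^0): log_4(3) = 0.7925. This is Case 1 of the Master Theorem (c < log_b(a), work dominated by leaves), giving O(n^(log_4 3)).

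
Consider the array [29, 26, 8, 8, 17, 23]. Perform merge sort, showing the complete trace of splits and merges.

Merge sort trace:

Split: [29, 26, 8, 8, 17, 23] -> [29, 26, 8] and [8, 17, 23]
  Split: [29, 26, 8] -> [29] and [26, 8]
    Split: [26, 8] -> [26] and [8]
    Merge: [26] + [8] -> [8, 26]
  Merge: [29] + [8, 26] -> [8, 26, 29]
  Split: [8, 17, 23] -> [8] and [17, 23]
    Split: [17, 23] -> [17] and [23]
    Merge: [17] + [23] -> [17, 23]
  Merge: [8] + [17, 23] -> [8, 17, 23]
Merge: [8, 26, 29] + [8, 17, 23] -> [8, 8, 17, 23, 26, 29]

Final sorted array: [8, 8, 17, 23, 26, 29]

The merge sort proceeds by recursively splitting the array and merging sorted halves.
After all merges, the sorted array is [8, 8, 17, 23, 26, 29].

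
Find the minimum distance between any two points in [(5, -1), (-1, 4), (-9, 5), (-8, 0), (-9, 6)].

Computing all pairwise distances among 5 points:

d((5, -1), (-1, 4)) = 7.8102
d((5, -1), (-9, 5)) = 15.2315
d((5, -1), (-8, 0)) = 13.0384
d((5, -1), (-9, 6)) = 15.6525
d((-1, 4), (-9, 5)) = 8.0623
d((-1, 4), (-8, 0)) = 8.0623
d((-1, 4), (-9, 6)) = 8.2462
d((-9, 5), (-8, 0)) = 5.099
d((-9, 5), (-9, 6)) = 1.0 <-- minimum
d((-8, 0), (-9, 6)) = 6.0828

Closest pair: (-9, 5) and (-9, 6) with distance 1.0

The closest pair is (-9, 5) and (-9, 6) with Euclidean distance 1.0. For 5 points, brute-force pairwise comparison is shown above. For large n, the divide-and-conquer algorithm (sort by x, recurse on halves, check the dividing strip) achieves O(n log n).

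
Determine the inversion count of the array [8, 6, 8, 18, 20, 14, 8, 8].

Finding inversions in [8, 6, 8, 18, 20, 14, 8, 8]:

(0, 1): arr[0]=8 > arr[1]=6
(3, 5): arr[3]=18 > arr[5]=14
(3, 6): arr[3]=18 > arr[6]=8
(3, 7): arr[3]=18 > arr[7]=8
(4, 5): arr[4]=20 > arr[5]=14
(4, 6): arr[4]=20 > arr[6]=8
(4, 7): arr[4]=20 > arr[7]=8
(5, 6): arr[5]=14 > arr[6]=8
(5, 7): arr[5]=14 > arr[7]=8

Total inversions: 9

The array has 9 inversion(s): (0,1), (3,5), (3,6), (3,7), (4,5), (4,6), (4,7), (5,6), (5,7). Each pair (i,j) satisfies i < j and arr[i] > arr[j].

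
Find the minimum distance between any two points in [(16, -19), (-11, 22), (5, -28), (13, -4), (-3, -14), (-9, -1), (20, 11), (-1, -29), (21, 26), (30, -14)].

Computing all pairwise distances among 10 points:

d((16, -19), (-11, 22)) = 49.0918
d((16, -19), (5, -28)) = 14.2127
d((16, -19), (13, -4)) = 15.2971
d((16, -19), (-3, -14)) = 19.6469
d((16, -19), (-9, -1)) = 30.8058
d((16, -19), (20, 11)) = 30.2655
d((16, -19), (-1, -29)) = 19.7231
d((16, -19), (21, 26)) = 45.2769
d((16, -19), (30, -14)) = 14.8661
d((-11, 22), (5, -28)) = 52.4976
d((-11, 22), (13, -4)) = 35.3836
d((-11, 22), (-3, -14)) = 36.8782
d((-11, 22), (-9, -1)) = 23.0868
d((-11, 22), (20, 11)) = 32.8938
d((-11, 22), (-1, -29)) = 51.9711
d((-11, 22), (21, 26)) = 32.249
d((-11, 22), (30, -14)) = 54.5619
d((5, -28), (13, -4)) = 25.2982
d((5, -28), (-3, -14)) = 16.1245
d((5, -28), (-9, -1)) = 30.4138
d((5, -28), (20, 11)) = 41.7852
d((5, -28), (-1, -29)) = 6.0828 <-- minimum
d((5, -28), (21, 26)) = 56.3205
d((5, -28), (30, -14)) = 28.6531
d((13, -4), (-3, -14)) = 18.868
d((13, -4), (-9, -1)) = 22.2036
d((13, -4), (20, 11)) = 16.5529
d((13, -4), (-1, -29)) = 28.6531
d((13, -4), (21, 26)) = 31.0483
d((13, -4), (30, -14)) = 19.7231
d((-3, -14), (-9, -1)) = 14.3178
d((-3, -14), (20, 11)) = 33.9706
d((-3, -14), (-1, -29)) = 15.1327
d((-3, -14), (21, 26)) = 46.6476
d((-3, -14), (30, -14)) = 33.0
d((-9, -1), (20, 11)) = 31.3847
d((-9, -1), (-1, -29)) = 29.1204
d((-9, -1), (21, 26)) = 40.3609
d((-9, -1), (30, -14)) = 41.1096
d((20, 11), (-1, -29)) = 45.1774
d((20, 11), (21, 26)) = 15.0333
d((20, 11), (30, -14)) = 26.9258
d((-1, -29), (21, 26)) = 59.2368
d((-1, -29), (30, -14)) = 34.4384
d((21, 26), (30, -14)) = 41.0

Closest pair: (5, -28) and (-1, -29) with distance 6.0828

The closest pair is (5, -28) and (-1, -29) with Euclidean distance 6.0828. For 10 points, brute-force pairwise comparison is shown above. For large n, the divide-and-conquer algorithm (sort by x, recurse on halves, check the dividing strip) achieves O(n log n).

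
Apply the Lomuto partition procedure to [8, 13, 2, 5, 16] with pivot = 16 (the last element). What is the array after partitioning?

Lomuto partition with pivot = 16:

Initial array: [8, 13, 2, 5, 16]

arr[0]=8 <= 16: swap with position 0, array becomes [8, 13, 2, 5, 16]
arr[1]=13 <= 16: swap with position 1, array becomes [8, 13, 2, 5, 16]
arr[2]=2 <= 16: swap with position 2, array becomes [8, 13, 2, 5, 16]
arr[3]=5 <= 16: swap with position 3, array becomes [8, 13, 2, 5, 16]

Place pivot at position 4: [8, 13, 2, 5, 16]
Pivot position: 4

After partitioning with pivot 16, the array becomes [8, 13, 2, 5, 16]. The pivot is placed at index 4. All elements to the left of the pivot are <= 16, and all elements to the right are > 16.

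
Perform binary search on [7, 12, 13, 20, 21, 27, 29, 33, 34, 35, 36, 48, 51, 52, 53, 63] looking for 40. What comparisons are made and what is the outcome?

Binary search for 40 in [7, 12, 13, 20, 21, 27, 29, 33, 34, 35, 36, 48, 51, 52, 53, 63]:

lo=0, hi=15, mid=7, arr[mid]=33 -> 33 < 40, search right half
lo=8, hi=15, mid=11, arr[mid]=48 -> 48 > 40, search left half
lo=8, hi=10, mid=9, arr[mid]=35 -> 35 < 40, search right half
lo=10, hi=10, mid=10, arr[mid]=36 -> 36 < 40, search right half
lo=11 > hi=10, target 40 not found

Binary search determines that 40 is not in the array after 4 comparisons. The search space was exhausted without finding the target.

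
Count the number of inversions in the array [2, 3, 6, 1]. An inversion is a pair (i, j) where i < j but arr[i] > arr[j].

Finding inversions in [2, 3, 6, 1]:

(0, 3): arr[0]=2 > arr[3]=1
(1, 3): arr[1]=3 > arr[3]=1
(2, 3): arr[2]=6 > arr[3]=1

Total inversions: 3

The array has 3 inversion(s): (0,3), (1,3), (2,3). Each pair (i,j) satisfies i < j and arr[i] > arr[j].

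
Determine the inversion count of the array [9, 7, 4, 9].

Finding inversions in [9, 7, 4, 9]:

(0, 1): arr[0]=9 > arr[1]=7
(0, 2): arr[0]=9 > arr[2]=4
(1, 2): arr[1]=7 > arr[2]=4

Total inversions: 3

The array has 3 inversion(s): (0,1), (0,2), (1,2). Each pair (i,j) satisfies i < j and arr[i] > arr[j].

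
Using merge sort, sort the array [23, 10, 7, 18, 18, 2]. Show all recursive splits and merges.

Merge sort trace:

Split: [23, 10, 7, 18, 18, 2] -> [23, 10, 7] and [18, 18, 2]
  Split: [23, 10, 7] -> [23] and [10, 7]
    Split: [10, 7] -> [10] and [7]
    Merge: [10] + [7] -> [7, 10]
  Merge: [23] + [7, 10] -> [7, 10, 23]
  Split: [18, 18, 2] -> [18] and [18, 2]
    Split: [18, 2] -> [18] and [2]
    Merge: [18] + [2] -> [2, 18]
  Merge: [18] + [2, 18] -> [2, 18, 18]
Merge: [7, 10, 23] + [2, 18, 18] -> [2, 7, 10, 18, 18, 23]

Final sorted array: [2, 7, 10, 18, 18, 23]

The merge sort proceeds by recursively splitting the array and merging sorted halves.
After all merges, the sorted array is [2, 7, 10, 18, 18, 23].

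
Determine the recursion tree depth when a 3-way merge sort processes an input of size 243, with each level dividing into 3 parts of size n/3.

For divide and conquer with division factor 3:

Problem sizes at each level:
Level 0: 243
Level 1: 81
Level 2: 27
Level 3: 9
Level 4: 3
Level 5: 1

The root is level 0 and the size-1 base case is level 5 (the tree spans levels 0 through 5, i.e. 6 levels counting the root), so the depth is the number of divisions: log_3(243) = 5

The recursion tree depth is log_3(243) = 5. At each level, the problem size is divided by 3, so it takes 5 divisions to reduce to a base case of size 1. The algorithm makes 3 recursive calls at each level.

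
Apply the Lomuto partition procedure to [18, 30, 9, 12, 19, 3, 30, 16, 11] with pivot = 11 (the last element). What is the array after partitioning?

Lomuto partition with pivot = 11:

Initial array: [18, 30, 9, 12, 19, 3, 30, 16, 11]

arr[0]=18 > 11: no swap
arr[1]=30 > 11: no swap
arr[2]=9 <= 11: swap with position 0, array becomes [9, 30, 18, 12, 19, 3, 30, 16, 11]
arr[3]=12 > 11: no swap
arr[4]=19 > 11: no swap
arr[5]=3 <= 11: swap with position 1, array becomes [9, 3, 18, 12, 19, 30, 30, 16, 11]
arr[6]=30 > 11: no swap
arr[7]=16 > 11: no swap

Place pivot at position 2: [9, 3, 11, 12, 19, 30, 30, 16, 18]
Pivot position: 2

After partitioning with pivot 11, the array becomes [9, 3, 11, 12, 19, 30, 30, 16, 18]. The pivot is placed at index 2. All elements to the left of the pivot are <= 11, and all elements to the right are > 11.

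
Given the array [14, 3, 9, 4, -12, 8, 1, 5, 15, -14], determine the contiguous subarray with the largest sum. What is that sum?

Using Kadane's algorithm on [14, 3, 9, 4, -12, 8, 1, 5, 15, -14]:

Scanning through the array:
Position 1 (value 3): max_ending_here = 17, max_so_far = 17
Position 2 (value 9): max_ending_here = 26, max_so_far = 26
Position 3 (value 4): max_ending_here = 30, max_so_far = 30
Position 4 (value -12): max_ending_here = 18, max_so_far = 30
Position 5 (value 8): max_ending_here = 26, max_so_far = 30
Position 6 (value 1): max_ending_here = 27, max_so_far = 30
Position 7 (value 5): max_ending_here = 32, max_so_far = 32
Position 8 (value 15): max_ending_here = 47, max_so_far = 47
Position 9 (value -14): max_ending_here = 33, max_so_far = 47

Maximum subarray: [14, 3, 9, 4, -12, 8, 1, 5, 15]
Maximum sum: 47

The maximum subarray is [14, 3, 9, 4, -12, 8, 1, 5, 15] with sum 47. This subarray runs from index 0 to index 8.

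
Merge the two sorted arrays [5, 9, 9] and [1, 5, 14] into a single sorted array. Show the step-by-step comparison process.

Merging process:

Compare 5 vs 1: take 1 from right. Merged: [1]
Compare 5 vs 5: take 5 from left. Merged: [1, 5]
Compare 9 vs 5: take 5 from right. Merged: [1, 5, 5]
Compare 9 vs 14: take 9 from left. Merged: [1, 5, 5, 9]
Compare 9 vs 14: take 9 from left. Merged: [1, 5, 5, 9, 9]
Append remaining from right: [14]. Merged: [1, 5, 5, 9, 9, 14]

Final merged array: [1, 5, 5, 9, 9, 14]
Total comparisons: 5

The merged array is [1, 5, 5, 9, 9, 14], requiring 5 comparisons. The merge step runs in O(n) time where n is the total number of elements.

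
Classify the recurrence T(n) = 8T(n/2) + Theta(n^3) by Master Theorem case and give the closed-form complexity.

Master Theorem for T(n) = 8T(n/2) + O(n^3):

a = 8, b = 2, c = 3
log_b(a) = log_2(8) = 3.0000

Case 2: c = 3 = log_2(8) = 3.0000
T(n) = O(n^3 log n) = O(n^3 log n)

For T(n) = 8T(n/2) + O(n^3): log_2(8) = 3.0000. This is Case 2 of the Master Theorem (c = log_b(a), equal work at all levels), giving O(n^3 log n).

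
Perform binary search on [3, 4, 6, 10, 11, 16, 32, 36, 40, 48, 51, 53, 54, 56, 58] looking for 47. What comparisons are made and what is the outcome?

Binary search for 47 in [3, 4, 6, 10, 11, 16, 32, 36, 40, 48, 51, 53, 54, 56, 58]:

lo=0, hi=14, mid=7, arr[mid]=36 -> 36 < 47, search right half
lo=8, hi=14, mid=11, arr[mid]=53 -> 53 > 47, search left half
lo=8, hi=10, mid=9, arr[mid]=48 -> 48 > 47, search left half
lo=8, hi=8, mid=8, arr[mid]=40 -> 40 < 47, search right half
lo=9 > hi=8, target 47 not found

Binary search determines that 47 is not in the array after 4 comparisons. The search space was exhausted without finding the target.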